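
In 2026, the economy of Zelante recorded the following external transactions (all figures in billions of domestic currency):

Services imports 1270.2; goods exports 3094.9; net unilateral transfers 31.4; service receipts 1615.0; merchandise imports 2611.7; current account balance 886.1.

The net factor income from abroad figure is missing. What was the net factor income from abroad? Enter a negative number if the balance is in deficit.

26.7

Current account = goods balance + services balance + net primary income + net secondary income
Sum of the known components = 859.4
Net factor income from abroad = CA - (known components) = 886.1 - 859.4 = 26.7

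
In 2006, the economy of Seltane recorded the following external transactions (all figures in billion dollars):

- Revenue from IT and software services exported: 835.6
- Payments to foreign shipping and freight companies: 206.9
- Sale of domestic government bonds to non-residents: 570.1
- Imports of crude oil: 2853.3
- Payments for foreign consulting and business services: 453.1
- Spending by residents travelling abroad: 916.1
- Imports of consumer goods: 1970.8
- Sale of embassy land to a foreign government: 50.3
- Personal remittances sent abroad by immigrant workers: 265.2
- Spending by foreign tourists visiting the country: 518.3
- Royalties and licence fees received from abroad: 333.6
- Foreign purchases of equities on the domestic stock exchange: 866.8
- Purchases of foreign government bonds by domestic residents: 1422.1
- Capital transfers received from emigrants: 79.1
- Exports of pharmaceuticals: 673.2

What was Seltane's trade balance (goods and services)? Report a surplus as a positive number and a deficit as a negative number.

-4039.5

Goods: 673.2 - 2853.3 - 1970.8 = -4150.9
Services: 835.6 - 453.1 - 916.1 - 206.9 + 333.6 + 518.3 = 111.4
Trade balance = -4150.9 + 111.4 = -4039.5
(Excluded from the trade balance — financial account: sale of domestic government bonds to non-residents 570.1, foreign purchases of equities on the domestic stock exchange 866.8, purchases of foreign government bonds by domestic residents 1422.1; capital account: sale of embassy land to a foreign government 50.3, capital transfers received from emigrants 79.1; secondary income: personal remittances sent abroad by immigrant workers 265.2.)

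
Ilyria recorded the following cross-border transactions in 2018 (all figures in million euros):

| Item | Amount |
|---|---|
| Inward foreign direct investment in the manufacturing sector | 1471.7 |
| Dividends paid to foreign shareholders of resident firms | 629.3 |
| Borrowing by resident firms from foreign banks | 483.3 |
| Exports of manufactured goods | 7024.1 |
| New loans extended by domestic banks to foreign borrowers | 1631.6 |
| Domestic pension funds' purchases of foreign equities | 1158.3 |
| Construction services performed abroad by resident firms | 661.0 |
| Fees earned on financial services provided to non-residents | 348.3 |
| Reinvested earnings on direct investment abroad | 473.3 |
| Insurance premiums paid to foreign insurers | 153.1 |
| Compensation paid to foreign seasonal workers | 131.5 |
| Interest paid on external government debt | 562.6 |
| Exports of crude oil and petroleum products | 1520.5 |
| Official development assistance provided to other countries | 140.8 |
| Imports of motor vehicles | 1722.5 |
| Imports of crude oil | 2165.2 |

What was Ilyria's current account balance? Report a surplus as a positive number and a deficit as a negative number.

Goods: 7024.1 - 1722.5 + 1520.5 - 2165.2 = 4656.9
Services: 348.3 + 661.0 - 153.1 = 856.2
Primary income: -629.3 - 562.6 - 131.5 + 473.3 = -850.1
Secondary income: -140.8
Current account = 4656.9 + 856.2 + (-850.1) + (-140.8) = 4522.2
(Excluded from the current account — financial account: inward foreign direct investment in the manufacturing sector 1471.7, borrowing by resident firms from foreign banks 483.3, new loans extended by domestic banks to foreign borrowers 1631.6, domestic pension funds' purchases of foreign equities 1158.3.)

4522.2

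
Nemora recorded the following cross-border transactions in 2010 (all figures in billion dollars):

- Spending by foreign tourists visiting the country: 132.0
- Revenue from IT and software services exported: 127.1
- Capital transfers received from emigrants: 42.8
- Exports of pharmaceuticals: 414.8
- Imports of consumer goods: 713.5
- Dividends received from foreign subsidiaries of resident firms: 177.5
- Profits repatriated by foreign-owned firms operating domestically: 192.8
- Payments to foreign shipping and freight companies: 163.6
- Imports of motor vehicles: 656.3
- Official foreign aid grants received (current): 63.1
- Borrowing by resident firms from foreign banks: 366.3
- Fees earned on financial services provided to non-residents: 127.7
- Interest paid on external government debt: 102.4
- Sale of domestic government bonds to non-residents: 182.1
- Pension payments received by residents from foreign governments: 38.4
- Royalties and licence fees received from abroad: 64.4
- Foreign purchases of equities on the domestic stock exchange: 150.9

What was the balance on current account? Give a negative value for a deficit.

Goods: 414.8 - 656.3 - 713.5 = -955.0
Services: 132.0 + 64.4 + 127.7 - 163.6 + 127.1 = 287.6
Primary income: -192.8 - 102.4 + 177.5 = -117.7
Secondary income: 63.1 + 38.4 = 101.5
Current account = (-955.0) + 287.6 + (-117.7) + 101.5 = -683.6
(Excluded from the current account — capital account: capital transfers received from emigrants 42.8; financial account: borrowing by resident firms from foreign banks 366.3, sale of domestic government bonds to non-residents 182.1, foreign purchases of equities on the domestic stock exchange 150.9.)

-683.6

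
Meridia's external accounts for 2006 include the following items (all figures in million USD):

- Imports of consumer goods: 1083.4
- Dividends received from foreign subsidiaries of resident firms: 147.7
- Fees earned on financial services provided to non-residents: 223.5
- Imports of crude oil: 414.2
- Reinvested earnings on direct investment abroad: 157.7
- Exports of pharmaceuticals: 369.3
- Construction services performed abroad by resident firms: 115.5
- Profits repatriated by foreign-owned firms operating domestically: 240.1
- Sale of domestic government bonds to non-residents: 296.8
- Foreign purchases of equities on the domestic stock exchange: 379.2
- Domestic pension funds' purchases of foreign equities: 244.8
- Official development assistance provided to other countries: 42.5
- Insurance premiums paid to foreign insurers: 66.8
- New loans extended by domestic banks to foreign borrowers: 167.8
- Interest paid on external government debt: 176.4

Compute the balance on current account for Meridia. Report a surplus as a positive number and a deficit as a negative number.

-1009.7

Goods: 369.3 - 414.2 - 1083.4 = -1128.3
Services: -66.8 + 223.5 + 115.5 = 272.2
Primary income: -240.1 - 176.4 + 147.7 + 157.7 = -111.1
Secondary income: -42.5
Current account = (-1128.3) + 272.2 + (-111.1) + (-42.5) = -1009.7
(Excluded from the current account — financial account: sale of domestic government bonds to non-residents 296.8, foreign purchases of equities on the domestic stock exchange 379.2, domestic pension funds' purchases of foreign equities 244.8, new loans extended by domestic banks to foreign borrowers 167.8.)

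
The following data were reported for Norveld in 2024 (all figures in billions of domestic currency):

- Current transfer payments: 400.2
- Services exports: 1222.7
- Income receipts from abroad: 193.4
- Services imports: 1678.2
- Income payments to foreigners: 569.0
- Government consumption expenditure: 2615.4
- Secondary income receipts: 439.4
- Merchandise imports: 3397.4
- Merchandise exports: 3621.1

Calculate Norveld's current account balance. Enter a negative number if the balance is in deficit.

Goods balance = 3621.1 - 3397.4 = 223.7
Services balance = 1222.7 - 1678.2 = -455.5
Trade balance (goods + services) = 223.7 + (-455.5) = -231.8
Net primary income = 193.4 - 569.0 = -375.6
Net secondary income = 439.4 - 400.2 = 39.2
Current account = -231.8 + (-375.6) + 39.2 = -568.2

-568.2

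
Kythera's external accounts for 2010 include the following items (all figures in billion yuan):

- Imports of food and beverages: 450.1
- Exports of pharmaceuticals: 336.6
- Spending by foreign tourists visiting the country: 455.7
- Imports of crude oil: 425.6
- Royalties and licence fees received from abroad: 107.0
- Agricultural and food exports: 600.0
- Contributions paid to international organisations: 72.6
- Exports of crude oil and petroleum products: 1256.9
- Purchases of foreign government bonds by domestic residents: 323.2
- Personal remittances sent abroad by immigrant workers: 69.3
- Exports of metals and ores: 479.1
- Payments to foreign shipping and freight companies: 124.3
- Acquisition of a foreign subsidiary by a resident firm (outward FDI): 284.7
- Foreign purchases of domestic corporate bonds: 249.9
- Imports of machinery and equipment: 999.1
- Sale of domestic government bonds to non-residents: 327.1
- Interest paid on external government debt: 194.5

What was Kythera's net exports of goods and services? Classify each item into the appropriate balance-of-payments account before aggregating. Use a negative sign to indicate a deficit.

Goods: 1256.9 + 336.6 + 600.0 + 479.1 - 425.6 - 450.1 - 999.1 = 797.8
Services: 455.7 - 124.3 + 107.0 = 438.4
Trade balance = 797.8 + 438.4 = 1236.2
(Excluded from the trade balance — secondary income: contributions paid to international organisations 72.6, personal remittances sent abroad by immigrant workers 69.3; financial account: purchases of foreign government bonds by domestic residents 323.2, acquisition of a foreign subsidiary by a resident firm (outward FDI) 284.7, foreign purchases of domestic corporate bonds 249.9, sale of domestic government bonds to non-residents 327.1; primary income: interest paid on external government debt 194.5.)

1236.2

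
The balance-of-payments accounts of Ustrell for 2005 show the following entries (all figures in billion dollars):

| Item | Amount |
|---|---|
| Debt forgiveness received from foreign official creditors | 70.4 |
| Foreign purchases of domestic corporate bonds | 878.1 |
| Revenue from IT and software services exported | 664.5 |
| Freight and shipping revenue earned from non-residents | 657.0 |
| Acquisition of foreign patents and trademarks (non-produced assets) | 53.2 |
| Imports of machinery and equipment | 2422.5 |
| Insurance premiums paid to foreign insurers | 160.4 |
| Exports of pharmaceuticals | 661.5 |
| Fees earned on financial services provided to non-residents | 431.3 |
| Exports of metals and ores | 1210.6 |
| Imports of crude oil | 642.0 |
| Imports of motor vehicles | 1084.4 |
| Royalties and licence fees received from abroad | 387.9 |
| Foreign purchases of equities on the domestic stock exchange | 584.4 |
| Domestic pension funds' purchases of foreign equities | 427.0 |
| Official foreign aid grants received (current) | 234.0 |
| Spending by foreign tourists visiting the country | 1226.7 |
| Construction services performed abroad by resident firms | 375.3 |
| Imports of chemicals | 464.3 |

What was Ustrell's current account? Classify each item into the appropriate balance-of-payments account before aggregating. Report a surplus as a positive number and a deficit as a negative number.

Goods: -1084.4 + 661.5 - 642.0 + 1210.6 - 2422.5 - 464.3 = -2741.1
Services: 375.3 + 664.5 + 657.0 + 431.3 - 160.4 + 387.9 + 1226.7 = 3582.3
Secondary income: 234.0
Current account = (-2741.1) + 3582.3 + 234.0 = 1075.2
(Excluded from the current account — capital account: debt forgiveness received from foreign official creditors 70.4, acquisition of foreign patents and trademarks (non-produced assets) 53.2; financial account: foreign purchases of domestic corporate bonds 878.1, foreign purchases of equities on the domestic stock exchange 584.4, domestic pension funds' purchases of foreign equities 427.0.)

1075.2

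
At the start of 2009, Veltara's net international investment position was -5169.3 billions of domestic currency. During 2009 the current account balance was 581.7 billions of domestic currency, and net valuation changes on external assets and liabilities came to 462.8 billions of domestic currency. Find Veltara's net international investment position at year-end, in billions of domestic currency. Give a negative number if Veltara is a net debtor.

-4124.8

Change in NIIP = current account + net valuation change = 581.7 + 462.8 = 1044.5
End-of-year NIIP = -5169.3 + 1044.5 = -4124.8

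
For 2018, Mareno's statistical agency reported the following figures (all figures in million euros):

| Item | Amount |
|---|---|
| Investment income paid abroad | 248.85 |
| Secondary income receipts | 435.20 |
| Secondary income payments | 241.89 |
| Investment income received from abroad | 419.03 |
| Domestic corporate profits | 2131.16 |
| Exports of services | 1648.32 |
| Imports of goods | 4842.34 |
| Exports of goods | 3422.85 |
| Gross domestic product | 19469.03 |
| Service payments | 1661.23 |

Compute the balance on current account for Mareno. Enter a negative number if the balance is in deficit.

Goods balance = 3422.85 - 4842.34 = -1419.49
Services balance = 1648.32 - 1661.23 = -12.91
Trade balance (goods + services) = -1419.49 + (-12.91) = -1432.40
Net primary income = 419.03 - 248.85 = 170.18
Net secondary income = 435.20 - 241.89 = 193.31
Current account = -1432.40 + 170.18 + 193.31 = -1068.91

-1068.91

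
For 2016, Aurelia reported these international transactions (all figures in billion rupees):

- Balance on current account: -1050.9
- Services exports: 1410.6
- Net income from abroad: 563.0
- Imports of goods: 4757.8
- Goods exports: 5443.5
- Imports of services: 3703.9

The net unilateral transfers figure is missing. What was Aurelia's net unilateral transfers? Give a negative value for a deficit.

-6.3

Current account = goods balance + services balance + net primary income + net secondary income
Sum of the known components = -1044.6
Net unilateral transfers = CA - (known components) = -1050.9 - (-1044.6) = -6.3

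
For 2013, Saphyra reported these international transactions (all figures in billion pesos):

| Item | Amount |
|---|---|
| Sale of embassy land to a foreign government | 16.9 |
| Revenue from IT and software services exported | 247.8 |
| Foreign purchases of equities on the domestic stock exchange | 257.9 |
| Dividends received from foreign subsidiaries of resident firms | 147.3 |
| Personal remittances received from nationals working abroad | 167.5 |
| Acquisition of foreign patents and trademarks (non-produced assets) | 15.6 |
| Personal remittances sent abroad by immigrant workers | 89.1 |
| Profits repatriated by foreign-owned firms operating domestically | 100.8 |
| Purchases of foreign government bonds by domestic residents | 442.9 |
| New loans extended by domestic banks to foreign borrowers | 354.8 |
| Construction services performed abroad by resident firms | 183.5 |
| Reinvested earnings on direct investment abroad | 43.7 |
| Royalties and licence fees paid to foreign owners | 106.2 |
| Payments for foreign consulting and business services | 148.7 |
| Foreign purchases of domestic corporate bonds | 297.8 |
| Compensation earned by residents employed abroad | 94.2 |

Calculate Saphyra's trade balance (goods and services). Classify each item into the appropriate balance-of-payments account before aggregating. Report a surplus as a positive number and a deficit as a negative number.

176.4

Services: -106.2 + 183.5 - 148.7 + 247.8 = 176.4
Trade balance = 0.0 + 176.4 = 176.4
(Excluded from the trade balance — capital account: sale of embassy land to a foreign government 16.9, acquisition of foreign patents and trademarks (non-produced assets) 15.6; financial account: foreign purchases of equities on the domestic stock exchange 257.9, purchases of foreign government bonds by domestic residents 442.9, new loans extended by domestic banks to foreign borrowers 354.8, foreign purchases of domestic corporate bonds 297.8; primary income: dividends received from foreign subsidiaries of resident firms 147.3, profits repatriated by foreign-owned firms operating domestically 100.8, reinvested earnings on direct investment abroad 43.7, compensation earned by residents employed abroad 94.2; secondary income: personal remittances received from nationals working abroad 167.5, personal remittances sent abroad by immigrant workers 89.1.)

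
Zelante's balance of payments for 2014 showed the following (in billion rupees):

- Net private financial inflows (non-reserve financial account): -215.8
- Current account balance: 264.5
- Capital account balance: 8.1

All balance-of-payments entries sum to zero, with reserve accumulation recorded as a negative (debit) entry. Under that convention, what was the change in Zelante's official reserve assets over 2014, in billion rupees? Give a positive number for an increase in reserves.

Official reserve transactions balance = -(264.5 + 8.1 + (-215.8)) = -56.8
An accumulation of reserves is recorded as a debit (negative entry), so the change in the stock of reserves is the negative of that balance.
Change in official reserves = -(-56.8) = 56.8

56.8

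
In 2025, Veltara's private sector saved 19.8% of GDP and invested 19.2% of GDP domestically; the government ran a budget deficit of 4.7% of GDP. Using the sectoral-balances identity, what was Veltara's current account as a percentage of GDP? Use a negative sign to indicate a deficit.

-4.1

By the sectoral-balances identity, CA = (S_private - I) + (T - G).
Private balance = 19.8 - 19.2 = 0.6
Government balance (T - G) = -4.7
CA = 0.6 + (-4.7) = -4.1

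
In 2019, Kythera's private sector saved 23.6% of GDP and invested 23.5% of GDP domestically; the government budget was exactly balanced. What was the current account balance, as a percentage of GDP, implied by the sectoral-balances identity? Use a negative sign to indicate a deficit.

0.1

By the sectoral-balances identity, CA = (S_private - I) + (T - G).
Private balance = 23.6 - 23.5 = 0.1
Government balance (T - G) = 0
CA = 0.1 + 0.0 = 0.1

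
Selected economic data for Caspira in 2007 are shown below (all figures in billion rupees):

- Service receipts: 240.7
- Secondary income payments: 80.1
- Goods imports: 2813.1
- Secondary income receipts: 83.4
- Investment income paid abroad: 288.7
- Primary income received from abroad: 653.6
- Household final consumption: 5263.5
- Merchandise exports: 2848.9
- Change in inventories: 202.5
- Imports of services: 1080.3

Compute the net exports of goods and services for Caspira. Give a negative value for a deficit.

-803.8

Goods balance = 2848.9 - 2813.1 = 35.8
Services balance = 240.7 - 1080.3 = -839.6
Trade balance (goods + services) = 35.8 + (-839.6) = -803.8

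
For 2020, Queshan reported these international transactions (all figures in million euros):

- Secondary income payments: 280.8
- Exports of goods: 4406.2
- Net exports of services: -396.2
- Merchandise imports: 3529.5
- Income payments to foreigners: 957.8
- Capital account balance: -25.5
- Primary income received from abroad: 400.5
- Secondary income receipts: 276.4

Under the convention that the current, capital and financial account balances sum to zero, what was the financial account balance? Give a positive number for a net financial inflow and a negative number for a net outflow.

Goods balance = 4406.2 - 3529.5 = 876.7
Services balance = -396.2
Trade balance (goods + services) = 876.7 + (-396.2) = 480.5
Net primary income = 400.5 - 957.8 = -557.3
Net secondary income = 276.4 - 280.8 = -4.4
Current account = 480.5 + (-557.3) + (-4.4) = -81.2
Financial account = -(-81.2 + (-25.5)) = 106.7

106.7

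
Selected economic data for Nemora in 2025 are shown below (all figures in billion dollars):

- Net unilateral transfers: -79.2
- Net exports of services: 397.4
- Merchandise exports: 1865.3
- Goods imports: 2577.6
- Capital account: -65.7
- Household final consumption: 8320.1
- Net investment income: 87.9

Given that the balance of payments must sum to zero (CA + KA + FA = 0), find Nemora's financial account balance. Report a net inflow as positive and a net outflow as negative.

371.9

Goods balance = 1865.3 - 2577.6 = -712.3
Services balance = 397.4
Trade balance (goods + services) = -712.3 + 397.4 = -314.9
Net primary income = 87.9
Net secondary income = -79.2
Current account = -314.9 + 87.9 + (-79.2) = -306.2
Financial account = -(-306.2 + (-65.7)) = 371.9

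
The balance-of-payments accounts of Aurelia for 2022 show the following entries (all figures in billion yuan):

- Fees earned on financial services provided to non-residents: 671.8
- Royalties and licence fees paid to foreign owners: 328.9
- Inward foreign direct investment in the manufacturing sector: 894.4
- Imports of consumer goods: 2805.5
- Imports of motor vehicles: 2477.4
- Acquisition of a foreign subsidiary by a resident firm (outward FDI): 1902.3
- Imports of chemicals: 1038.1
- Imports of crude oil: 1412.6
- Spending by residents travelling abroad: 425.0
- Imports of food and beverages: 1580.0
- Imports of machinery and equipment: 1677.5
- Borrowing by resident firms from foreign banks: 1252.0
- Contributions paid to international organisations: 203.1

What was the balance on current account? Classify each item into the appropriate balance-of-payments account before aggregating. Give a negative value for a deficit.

-11276.3

Goods: -1038.1 - 1580.0 - 2477.4 - 1412.6 - 1677.5 - 2805.5 = -10991.1
Services: 671.8 - 425.0 - 328.9 = -82.1
Secondary income: -203.1
Current account = (-10991.1) + (-82.1) + (-203.1) = -11276.3
(Excluded from the current account — financial account: inward foreign direct investment in the manufacturing sector 894.4, acquisition of a foreign subsidiary by a resident firm (outward FDI) 1902.3, borrowing by resident firms from foreign banks 1252.0.)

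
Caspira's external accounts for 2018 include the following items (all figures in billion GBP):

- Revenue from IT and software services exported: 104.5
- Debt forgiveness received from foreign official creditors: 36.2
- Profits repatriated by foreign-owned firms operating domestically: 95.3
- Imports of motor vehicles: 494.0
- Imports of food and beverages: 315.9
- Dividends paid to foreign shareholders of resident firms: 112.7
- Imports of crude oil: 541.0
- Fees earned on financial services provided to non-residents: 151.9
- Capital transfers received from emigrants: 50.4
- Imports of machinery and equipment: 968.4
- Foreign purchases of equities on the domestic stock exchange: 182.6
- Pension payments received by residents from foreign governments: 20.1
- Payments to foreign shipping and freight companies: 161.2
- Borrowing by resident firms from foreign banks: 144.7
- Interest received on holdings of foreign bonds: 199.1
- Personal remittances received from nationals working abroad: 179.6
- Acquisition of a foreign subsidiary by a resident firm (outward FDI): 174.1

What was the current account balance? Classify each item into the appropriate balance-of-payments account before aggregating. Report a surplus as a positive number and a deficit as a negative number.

-2033.3

Goods: -494.0 - 315.9 - 541.0 - 968.4 = -2319.3
Services: -161.2 + 104.5 + 151.9 = 95.2
Primary income: 199.1 - 95.3 - 112.7 = -8.9
Secondary income: 179.6 + 20.1 = 199.7
Current account = (-2319.3) + 95.2 + (-8.9) + 199.7 = -2033.3
(Excluded from the current account — capital account: debt forgiveness received from foreign official creditors 36.2, capital transfers received from emigrants 50.4; financial account: foreign purchases of equities on the domestic stock exchange 182.6, borrowing by resident firms from foreign banks 144.7, acquisition of a foreign subsidiary by a resident firm (outward FDI) 174.1.)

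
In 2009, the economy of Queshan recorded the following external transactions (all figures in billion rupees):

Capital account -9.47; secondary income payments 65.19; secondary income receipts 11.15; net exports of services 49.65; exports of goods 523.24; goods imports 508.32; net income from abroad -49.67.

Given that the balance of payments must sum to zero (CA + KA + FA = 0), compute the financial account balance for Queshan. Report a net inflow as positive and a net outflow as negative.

48.61

Goods balance = 523.24 - 508.32 = 14.92
Services balance = 49.65
Trade balance (goods + services) = 14.92 + 49.65 = 64.57
Net primary income = -49.67
Net secondary income = 11.15 - 65.19 = -54.04
Current account = 64.57 + (-49.67) + (-54.04) = -39.14
Financial account = -(-39.14 + (-9.47)) = 48.61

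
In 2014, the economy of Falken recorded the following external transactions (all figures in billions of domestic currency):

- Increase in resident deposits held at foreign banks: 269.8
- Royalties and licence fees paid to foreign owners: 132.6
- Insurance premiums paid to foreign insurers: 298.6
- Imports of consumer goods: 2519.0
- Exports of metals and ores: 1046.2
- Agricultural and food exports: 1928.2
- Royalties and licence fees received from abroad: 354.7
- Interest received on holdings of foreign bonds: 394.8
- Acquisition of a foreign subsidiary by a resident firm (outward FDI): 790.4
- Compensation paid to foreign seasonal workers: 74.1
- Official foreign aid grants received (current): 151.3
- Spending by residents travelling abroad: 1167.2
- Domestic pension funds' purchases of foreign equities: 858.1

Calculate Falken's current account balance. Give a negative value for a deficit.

-316.3

Goods: 1928.2 + 1046.2 - 2519.0 = 455.4
Services: 354.7 - 1167.2 - 132.6 - 298.6 = -1243.7
Primary income: -74.1 + 394.8 = 320.7
Secondary income: 151.3
Current account = 455.4 + (-1243.7) + 320.7 + 151.3 = -316.3
(Excluded from the current account — financial account: increase in resident deposits held at foreign banks 269.8, acquisition of a foreign subsidiary by a resident firm (outward FDI) 790.4, domestic pension funds' purchases of foreign equities 858.1.)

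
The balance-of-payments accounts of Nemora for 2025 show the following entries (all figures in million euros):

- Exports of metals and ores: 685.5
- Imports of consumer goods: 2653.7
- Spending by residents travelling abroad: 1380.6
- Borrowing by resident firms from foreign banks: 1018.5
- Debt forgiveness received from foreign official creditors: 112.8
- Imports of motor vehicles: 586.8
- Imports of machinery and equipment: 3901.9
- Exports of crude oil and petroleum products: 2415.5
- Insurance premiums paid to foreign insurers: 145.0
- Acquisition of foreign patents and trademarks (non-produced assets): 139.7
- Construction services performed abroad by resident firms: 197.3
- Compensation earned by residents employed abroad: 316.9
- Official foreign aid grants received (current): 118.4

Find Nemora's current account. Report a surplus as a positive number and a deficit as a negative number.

Goods: -3901.9 - 586.8 + 685.5 - 2653.7 + 2415.5 = -4041.4
Services: -145.0 + 197.3 - 1380.6 = -1328.3
Primary income: 316.9
Secondary income: 118.4
Current account = (-4041.4) + (-1328.3) + 316.9 + 118.4 = -4934.4
(Excluded from the current account — financial account: borrowing by resident firms from foreign banks 1018.5; capital account: debt forgiveness received from foreign official creditors 112.8, acquisition of foreign patents and trademarks (non-produced assets) 139.7.)

-4934.4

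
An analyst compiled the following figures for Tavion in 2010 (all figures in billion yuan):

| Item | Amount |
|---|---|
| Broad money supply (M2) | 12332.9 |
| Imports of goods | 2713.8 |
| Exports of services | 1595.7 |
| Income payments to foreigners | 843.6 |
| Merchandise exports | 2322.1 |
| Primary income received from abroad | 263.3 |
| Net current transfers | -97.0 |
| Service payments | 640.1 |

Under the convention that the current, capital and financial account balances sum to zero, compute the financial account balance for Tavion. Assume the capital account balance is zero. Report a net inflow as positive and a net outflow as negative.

Goods balance = 2322.1 - 2713.8 = -391.7
Services balance = 1595.7 - 640.1 = 955.6
Trade balance (goods + services) = -391.7 + 955.6 = 563.9
Net primary income = 263.3 - 843.6 = -580.3
Net secondary income = -97.0
Current account = 563.9 + (-580.3) + (-97.0) = -113.4
Financial account = -(-113.4) = 113.4

113.4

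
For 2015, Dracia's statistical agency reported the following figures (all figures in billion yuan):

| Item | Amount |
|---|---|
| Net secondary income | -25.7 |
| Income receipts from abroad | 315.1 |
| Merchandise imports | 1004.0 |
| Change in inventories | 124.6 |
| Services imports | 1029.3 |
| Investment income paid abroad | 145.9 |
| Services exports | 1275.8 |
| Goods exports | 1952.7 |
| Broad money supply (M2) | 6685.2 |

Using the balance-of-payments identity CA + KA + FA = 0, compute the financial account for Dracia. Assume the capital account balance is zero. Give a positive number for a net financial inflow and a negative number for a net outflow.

-1338.7

Goods balance = 1952.7 - 1004.0 = 948.7
Services balance = 1275.8 - 1029.3 = 246.5
Trade balance (goods + services) = 948.7 + 246.5 = 1195.2
Net primary income = 315.1 - 145.9 = 169.2
Net secondary income = -25.7
Current account = 1195.2 + 169.2 + (-25.7) = 1338.7
Financial account = -(1338.7) = -1338.7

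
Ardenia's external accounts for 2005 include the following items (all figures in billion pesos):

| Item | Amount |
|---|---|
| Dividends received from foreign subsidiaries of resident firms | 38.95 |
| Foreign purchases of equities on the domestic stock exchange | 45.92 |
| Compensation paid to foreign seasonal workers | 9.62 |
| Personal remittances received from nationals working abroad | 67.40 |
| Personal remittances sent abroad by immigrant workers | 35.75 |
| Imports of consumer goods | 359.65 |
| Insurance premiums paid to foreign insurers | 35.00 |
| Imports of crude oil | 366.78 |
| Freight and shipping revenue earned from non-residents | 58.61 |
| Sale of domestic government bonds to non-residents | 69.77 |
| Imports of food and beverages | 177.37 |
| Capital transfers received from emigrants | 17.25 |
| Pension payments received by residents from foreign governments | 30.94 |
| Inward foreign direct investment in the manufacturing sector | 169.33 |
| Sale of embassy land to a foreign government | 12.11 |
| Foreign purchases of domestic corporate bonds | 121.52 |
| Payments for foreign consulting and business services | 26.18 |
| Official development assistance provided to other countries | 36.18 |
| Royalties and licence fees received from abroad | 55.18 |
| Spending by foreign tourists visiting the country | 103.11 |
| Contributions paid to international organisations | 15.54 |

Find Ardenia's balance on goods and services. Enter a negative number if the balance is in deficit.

Goods: -366.78 - 177.37 - 359.65 = -903.80
Services: -35.00 + 58.61 + 103.11 + 55.18 - 26.18 = 155.72
Trade balance = -903.80 + 155.72 = -748.08
(Excluded from the trade balance — primary income: dividends received from foreign subsidiaries of resident firms 38.95, compensation paid to foreign seasonal workers 9.62; financial account: foreign purchases of equities on the domestic stock exchange 45.92, sale of domestic government bonds to non-residents 69.77, inward foreign direct investment in the manufacturing sector 169.33, foreign purchases of domestic corporate bonds 121.52; secondary income: personal remittances received from nationals working abroad 67.40, personal remittances sent abroad by immigrant workers 35.75, pension payments received by residents from foreign governments 30.94, official development assistance provided to other countries 36.18, contributions paid to international organisations 15.54; capital account: capital transfers received from emigrants 17.25, sale of embassy land to a foreign government 12.11.)

-748.08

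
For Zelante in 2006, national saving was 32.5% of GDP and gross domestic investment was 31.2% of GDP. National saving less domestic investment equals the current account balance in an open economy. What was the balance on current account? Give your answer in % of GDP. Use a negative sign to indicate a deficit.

1.3

CA = S - I = 32.5 - 31.2 = 1.3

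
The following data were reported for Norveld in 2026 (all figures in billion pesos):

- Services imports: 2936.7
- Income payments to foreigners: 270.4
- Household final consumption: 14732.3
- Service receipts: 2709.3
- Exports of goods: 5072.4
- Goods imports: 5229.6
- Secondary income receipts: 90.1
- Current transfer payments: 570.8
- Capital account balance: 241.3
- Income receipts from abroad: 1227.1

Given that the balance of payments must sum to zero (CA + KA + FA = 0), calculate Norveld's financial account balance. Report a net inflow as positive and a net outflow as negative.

-332.7

Goods balance = 5072.4 - 5229.6 = -157.2
Services balance = 2709.3 - 2936.7 = -227.4
Trade balance (goods + services) = -157.2 + (-227.4) = -384.6
Net primary income = 1227.1 - 270.4 = 956.7
Net secondary income = 90.1 - 570.8 = -480.7
Current account = -384.6 + 956.7 + (-480.7) = 91.4
Financial account = -(91.4 + 241.3) = -332.7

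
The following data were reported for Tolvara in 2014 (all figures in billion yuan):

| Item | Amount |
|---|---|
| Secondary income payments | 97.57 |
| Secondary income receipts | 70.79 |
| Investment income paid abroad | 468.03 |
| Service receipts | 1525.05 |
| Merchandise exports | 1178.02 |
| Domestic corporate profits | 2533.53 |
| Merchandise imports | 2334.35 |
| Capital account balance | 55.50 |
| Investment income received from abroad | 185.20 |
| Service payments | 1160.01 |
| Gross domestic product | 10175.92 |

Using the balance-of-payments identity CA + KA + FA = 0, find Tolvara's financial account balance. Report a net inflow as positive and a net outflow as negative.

1045.40

Goods balance = 1178.02 - 2334.35 = -1156.33
Services balance = 1525.05 - 1160.01 = 365.04
Trade balance (goods + services) = -1156.33 + 365.04 = -791.29
Net primary income = 185.20 - 468.03 = -282.83
Net secondary income = 70.79 - 97.57 = -26.78
Current account = -791.29 + (-282.83) + (-26.78) = -1100.90
Financial account = -(-1100.90 + 55.50) = 1045.40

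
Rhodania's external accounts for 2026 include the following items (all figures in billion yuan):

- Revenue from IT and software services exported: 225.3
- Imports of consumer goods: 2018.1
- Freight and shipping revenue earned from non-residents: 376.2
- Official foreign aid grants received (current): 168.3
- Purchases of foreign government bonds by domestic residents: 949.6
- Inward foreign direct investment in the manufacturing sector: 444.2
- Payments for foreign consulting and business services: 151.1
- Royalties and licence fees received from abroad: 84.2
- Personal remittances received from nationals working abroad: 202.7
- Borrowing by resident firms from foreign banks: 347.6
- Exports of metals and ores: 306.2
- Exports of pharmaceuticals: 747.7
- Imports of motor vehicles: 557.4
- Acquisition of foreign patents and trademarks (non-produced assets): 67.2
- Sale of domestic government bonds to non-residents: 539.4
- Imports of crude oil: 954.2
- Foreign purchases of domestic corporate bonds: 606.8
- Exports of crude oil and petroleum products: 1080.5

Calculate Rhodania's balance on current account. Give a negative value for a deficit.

Goods: -954.2 + 1080.5 - 2018.1 - 557.4 + 747.7 + 306.2 = -1395.3
Services: 376.2 + 84.2 - 151.1 + 225.3 = 534.6
Secondary income: 168.3 + 202.7 = 371.0
Current account = (-1395.3) + 534.6 + 371.0 = -489.7
(Excluded from the current account — financial account: purchases of foreign government bonds by domestic residents 949.6, inward foreign direct investment in the manufacturing sector 444.2, borrowing by resident firms from foreign banks 347.6, sale of domestic government bonds to non-residents 539.4, foreign purchases of domestic corporate bonds 606.8; capital account: acquisition of foreign patents and trademarks (non-produced assets) 67.2.)

-489.7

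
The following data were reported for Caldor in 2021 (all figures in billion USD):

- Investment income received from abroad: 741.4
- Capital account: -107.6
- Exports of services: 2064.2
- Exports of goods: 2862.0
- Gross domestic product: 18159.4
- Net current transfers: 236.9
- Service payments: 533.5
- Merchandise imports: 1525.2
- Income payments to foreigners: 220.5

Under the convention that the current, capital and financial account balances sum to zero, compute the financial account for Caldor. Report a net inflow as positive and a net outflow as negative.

Goods balance = 2862.0 - 1525.2 = 1336.8
Services balance = 2064.2 - 533.5 = 1530.7
Trade balance (goods + services) = 1336.8 + 1530.7 = 2867.5
Net primary income = 741.4 - 220.5 = 520.9
Net secondary income = 236.9
Current account = 2867.5 + 520.9 + 236.9 = 3625.3
Financial account = -(3625.3 + (-107.6)) = -3517.7

-3517.7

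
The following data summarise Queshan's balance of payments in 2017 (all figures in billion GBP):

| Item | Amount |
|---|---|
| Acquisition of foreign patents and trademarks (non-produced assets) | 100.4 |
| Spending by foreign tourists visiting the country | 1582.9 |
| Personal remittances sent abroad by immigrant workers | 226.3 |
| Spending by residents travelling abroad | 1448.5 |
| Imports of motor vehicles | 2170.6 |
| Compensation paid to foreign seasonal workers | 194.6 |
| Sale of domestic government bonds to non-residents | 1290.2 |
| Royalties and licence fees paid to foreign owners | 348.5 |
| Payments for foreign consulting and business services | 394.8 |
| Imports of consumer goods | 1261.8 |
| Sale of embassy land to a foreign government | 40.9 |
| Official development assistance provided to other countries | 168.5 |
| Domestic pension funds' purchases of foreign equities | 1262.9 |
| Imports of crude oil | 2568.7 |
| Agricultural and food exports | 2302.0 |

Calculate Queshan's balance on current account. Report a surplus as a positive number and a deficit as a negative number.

-4897.4

Goods: 2302.0 - 1261.8 - 2568.7 - 2170.6 = -3699.1
Services: 1582.9 - 1448.5 - 348.5 - 394.8 = -608.9
Primary income: -194.6
Secondary income: -226.3 - 168.5 = -394.8
Current account = (-3699.1) + (-608.9) + (-194.6) + (-394.8) = -4897.4
(Excluded from the current account — capital account: acquisition of foreign patents and trademarks (non-produced assets) 100.4, sale of embassy land to a foreign government 40.9; financial account: sale of domestic government bonds to non-residents 1290.2, domestic pension funds' purchases of foreign equities 1262.9.)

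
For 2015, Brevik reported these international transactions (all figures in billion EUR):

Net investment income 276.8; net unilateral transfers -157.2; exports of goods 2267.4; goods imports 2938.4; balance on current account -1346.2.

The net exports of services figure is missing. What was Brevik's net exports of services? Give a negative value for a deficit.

-794.8

Current account = goods balance + services balance + net primary income + net secondary income
Sum of the known components = -551.4
Net exports of services = CA - (known components) = -1346.2 - (-551.4) = -794.8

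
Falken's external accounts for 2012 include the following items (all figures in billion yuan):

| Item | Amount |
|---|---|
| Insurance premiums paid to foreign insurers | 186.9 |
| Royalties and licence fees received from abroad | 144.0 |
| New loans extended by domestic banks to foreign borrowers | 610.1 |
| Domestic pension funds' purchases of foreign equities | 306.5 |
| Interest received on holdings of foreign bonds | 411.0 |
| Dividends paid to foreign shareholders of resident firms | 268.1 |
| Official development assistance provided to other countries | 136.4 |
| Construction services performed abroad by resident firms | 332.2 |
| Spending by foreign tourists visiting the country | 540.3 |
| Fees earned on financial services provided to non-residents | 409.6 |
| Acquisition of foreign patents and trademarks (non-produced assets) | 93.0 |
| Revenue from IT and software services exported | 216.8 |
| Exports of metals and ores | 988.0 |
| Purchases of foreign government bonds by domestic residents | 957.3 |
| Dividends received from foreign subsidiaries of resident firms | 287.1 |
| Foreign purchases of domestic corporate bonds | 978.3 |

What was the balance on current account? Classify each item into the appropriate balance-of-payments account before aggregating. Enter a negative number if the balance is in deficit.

2737.6

Goods: 988.0
Services: 216.8 + 144.0 + 540.3 - 186.9 + 409.6 + 332.2 = 1456.0
Primary income: 411.0 - 268.1 + 287.1 = 430.0
Secondary income: -136.4
Current account = 988.0 + 1456.0 + 430.0 + (-136.4) = 2737.6
(Excluded from the current account — financial account: new loans extended by domestic banks to foreign borrowers 610.1, domestic pension funds' purchases of foreign equities 306.5, purchases of foreign government bonds by domestic residents 957.3, foreign purchases of domestic corporate bonds 978.3; capital account: acquisition of foreign patents and trademarks (non-produced assets) 93.0.)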